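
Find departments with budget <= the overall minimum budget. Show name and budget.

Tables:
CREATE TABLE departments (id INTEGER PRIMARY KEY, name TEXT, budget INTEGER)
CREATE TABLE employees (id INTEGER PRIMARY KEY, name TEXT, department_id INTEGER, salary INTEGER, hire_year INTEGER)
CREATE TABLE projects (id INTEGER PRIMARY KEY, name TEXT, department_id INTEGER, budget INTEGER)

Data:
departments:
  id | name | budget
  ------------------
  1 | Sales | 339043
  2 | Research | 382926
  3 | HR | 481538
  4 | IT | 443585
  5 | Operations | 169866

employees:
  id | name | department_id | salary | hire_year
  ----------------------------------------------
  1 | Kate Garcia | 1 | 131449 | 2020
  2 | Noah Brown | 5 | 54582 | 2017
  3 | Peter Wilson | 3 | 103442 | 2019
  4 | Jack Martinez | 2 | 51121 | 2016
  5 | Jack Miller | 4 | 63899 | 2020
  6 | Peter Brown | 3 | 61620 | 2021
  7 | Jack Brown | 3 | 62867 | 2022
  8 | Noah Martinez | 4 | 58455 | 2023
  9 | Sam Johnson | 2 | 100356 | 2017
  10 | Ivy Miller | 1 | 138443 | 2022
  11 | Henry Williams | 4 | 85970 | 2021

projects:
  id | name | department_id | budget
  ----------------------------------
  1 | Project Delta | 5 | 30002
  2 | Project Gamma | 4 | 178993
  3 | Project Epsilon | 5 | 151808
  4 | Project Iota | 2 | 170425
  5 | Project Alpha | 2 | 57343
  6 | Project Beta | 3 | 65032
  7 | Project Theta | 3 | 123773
SELECT name, budget FROM departments WHERE budget <= (SELECT MIN(budget) FROM departments)

Execution result:
name | budget
Operations | 169866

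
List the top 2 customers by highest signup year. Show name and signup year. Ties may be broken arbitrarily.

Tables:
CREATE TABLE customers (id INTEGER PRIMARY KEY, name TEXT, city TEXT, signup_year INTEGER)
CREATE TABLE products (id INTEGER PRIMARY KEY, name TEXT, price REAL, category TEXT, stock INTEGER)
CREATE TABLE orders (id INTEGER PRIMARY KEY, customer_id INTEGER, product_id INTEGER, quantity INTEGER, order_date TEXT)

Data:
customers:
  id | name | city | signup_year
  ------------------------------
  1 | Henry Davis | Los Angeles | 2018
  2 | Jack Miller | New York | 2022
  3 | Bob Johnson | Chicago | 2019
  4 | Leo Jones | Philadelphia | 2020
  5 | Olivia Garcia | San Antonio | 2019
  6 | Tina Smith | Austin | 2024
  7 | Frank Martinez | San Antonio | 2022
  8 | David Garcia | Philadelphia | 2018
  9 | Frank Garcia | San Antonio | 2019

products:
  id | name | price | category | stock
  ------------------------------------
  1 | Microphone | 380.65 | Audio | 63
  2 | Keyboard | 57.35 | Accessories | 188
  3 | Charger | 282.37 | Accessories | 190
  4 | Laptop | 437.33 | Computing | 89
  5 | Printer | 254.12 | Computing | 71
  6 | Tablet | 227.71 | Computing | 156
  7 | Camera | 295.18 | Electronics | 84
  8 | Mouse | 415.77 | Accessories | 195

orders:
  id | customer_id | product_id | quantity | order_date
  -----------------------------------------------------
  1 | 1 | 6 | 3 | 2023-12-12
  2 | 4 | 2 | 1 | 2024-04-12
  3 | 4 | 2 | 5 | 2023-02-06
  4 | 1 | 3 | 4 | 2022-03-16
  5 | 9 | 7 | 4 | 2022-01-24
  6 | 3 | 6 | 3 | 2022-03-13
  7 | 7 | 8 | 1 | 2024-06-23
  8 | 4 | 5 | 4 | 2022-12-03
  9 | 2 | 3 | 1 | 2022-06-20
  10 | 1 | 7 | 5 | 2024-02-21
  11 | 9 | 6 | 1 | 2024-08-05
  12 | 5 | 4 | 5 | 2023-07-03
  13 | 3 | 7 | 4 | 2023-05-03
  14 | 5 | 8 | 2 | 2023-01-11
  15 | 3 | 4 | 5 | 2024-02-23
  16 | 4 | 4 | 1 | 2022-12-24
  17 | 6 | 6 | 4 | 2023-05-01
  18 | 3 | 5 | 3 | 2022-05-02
SELECT name, signup_year FROM customers ORDER BY signup_year DESC LIMIT 2

Execution result:
name | signup_year
Tina Smith | 2024
Jack Miller | 2022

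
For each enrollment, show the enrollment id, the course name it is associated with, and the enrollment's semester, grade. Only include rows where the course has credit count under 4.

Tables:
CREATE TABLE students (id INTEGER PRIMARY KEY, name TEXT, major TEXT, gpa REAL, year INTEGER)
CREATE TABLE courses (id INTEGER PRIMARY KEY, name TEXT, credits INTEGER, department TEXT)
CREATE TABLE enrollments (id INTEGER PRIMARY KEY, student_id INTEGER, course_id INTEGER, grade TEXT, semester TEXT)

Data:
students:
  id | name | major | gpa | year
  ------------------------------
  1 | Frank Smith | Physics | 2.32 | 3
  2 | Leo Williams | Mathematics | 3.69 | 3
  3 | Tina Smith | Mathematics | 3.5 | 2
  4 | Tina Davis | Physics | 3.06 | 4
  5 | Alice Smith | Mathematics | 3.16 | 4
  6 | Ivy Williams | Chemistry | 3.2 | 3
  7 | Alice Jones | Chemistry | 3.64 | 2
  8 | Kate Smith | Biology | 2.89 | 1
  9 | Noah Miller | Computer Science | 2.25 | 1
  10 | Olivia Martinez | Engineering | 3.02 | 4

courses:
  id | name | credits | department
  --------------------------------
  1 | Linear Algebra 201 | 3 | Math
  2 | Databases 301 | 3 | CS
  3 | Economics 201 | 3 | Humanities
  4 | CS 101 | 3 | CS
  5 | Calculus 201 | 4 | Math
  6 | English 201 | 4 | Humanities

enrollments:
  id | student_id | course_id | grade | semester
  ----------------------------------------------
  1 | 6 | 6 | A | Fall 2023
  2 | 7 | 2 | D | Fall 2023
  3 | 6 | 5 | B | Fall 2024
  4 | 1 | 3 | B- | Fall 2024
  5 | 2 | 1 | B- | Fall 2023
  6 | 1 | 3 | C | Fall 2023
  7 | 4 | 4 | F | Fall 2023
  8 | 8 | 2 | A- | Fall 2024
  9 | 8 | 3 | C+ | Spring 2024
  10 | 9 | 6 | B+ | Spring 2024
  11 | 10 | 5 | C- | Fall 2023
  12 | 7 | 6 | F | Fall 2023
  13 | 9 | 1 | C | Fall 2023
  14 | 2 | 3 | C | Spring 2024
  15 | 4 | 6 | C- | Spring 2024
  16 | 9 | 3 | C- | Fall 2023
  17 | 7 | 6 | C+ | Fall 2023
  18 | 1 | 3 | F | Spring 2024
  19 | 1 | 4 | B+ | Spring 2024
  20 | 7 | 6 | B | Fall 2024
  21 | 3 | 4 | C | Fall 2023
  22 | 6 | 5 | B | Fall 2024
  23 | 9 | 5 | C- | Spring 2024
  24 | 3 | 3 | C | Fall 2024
SELECT c.id, p.name AS course, c.semester, c.grade FROM enrollments c JOIN courses p ON c.course_id = p.id WHERE p.credits < 4

Execution result:
id | course | semester | grade
2 | Databases 301 | Fall 2023 | D
4 | Economics 201 | Fall 2024 | B-
5 | Linear Algebra 201 | Fall 2023 | B-
6 | Economics 201 | Fall 2023 | C
7 | CS 101 | Fall 2023 | F
8 | Databases 301 | Fall 2024 | A-
9 | Economics 201 | Spring 2024 | C+
13 | Linear Algebra 201 | Fall 2023 | C
14 | Economics 201 | Spring 2024 | C
16 | Economics 201 | Fall 2023 | C-
18 | Economics 201 | Spring 2024 | F
19 | CS 101 | Spring 2024 | B+
21 | CS 101 | Fall 2023 | C
24 | Economics 201 | Fall 2024 | C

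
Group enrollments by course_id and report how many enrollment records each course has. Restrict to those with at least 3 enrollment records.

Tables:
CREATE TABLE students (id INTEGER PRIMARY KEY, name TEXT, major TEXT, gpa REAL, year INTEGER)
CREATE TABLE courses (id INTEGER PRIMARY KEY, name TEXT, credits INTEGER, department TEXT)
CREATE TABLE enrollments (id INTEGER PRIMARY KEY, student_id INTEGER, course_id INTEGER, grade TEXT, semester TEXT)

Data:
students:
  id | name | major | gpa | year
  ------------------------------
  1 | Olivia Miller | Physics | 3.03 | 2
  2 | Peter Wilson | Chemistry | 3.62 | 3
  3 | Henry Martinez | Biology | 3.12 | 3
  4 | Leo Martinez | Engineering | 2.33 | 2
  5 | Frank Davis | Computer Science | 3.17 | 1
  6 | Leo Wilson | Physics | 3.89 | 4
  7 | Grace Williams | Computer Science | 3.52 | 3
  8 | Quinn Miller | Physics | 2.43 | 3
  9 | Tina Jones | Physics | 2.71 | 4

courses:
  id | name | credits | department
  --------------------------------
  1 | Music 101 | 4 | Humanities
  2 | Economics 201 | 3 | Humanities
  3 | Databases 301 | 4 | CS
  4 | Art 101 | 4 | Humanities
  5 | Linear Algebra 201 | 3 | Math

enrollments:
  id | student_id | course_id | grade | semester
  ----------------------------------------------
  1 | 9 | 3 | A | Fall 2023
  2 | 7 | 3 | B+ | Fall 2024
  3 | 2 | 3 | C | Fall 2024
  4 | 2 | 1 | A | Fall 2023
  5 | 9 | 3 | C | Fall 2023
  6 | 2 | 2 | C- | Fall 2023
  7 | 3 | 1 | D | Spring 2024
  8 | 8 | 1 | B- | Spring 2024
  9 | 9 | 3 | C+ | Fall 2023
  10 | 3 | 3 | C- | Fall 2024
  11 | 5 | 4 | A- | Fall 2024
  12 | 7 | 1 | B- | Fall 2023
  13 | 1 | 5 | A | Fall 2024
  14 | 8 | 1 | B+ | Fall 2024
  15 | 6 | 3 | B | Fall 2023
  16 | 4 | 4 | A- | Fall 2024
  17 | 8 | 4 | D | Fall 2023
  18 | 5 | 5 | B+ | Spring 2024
SELECT course_id, COUNT(*) AS enrollment_count FROM enrollments GROUP BY course_id HAVING COUNT(*) >= 3

Execution result:
course_id | enrollment_count
1 | 5
3 | 7
4 | 3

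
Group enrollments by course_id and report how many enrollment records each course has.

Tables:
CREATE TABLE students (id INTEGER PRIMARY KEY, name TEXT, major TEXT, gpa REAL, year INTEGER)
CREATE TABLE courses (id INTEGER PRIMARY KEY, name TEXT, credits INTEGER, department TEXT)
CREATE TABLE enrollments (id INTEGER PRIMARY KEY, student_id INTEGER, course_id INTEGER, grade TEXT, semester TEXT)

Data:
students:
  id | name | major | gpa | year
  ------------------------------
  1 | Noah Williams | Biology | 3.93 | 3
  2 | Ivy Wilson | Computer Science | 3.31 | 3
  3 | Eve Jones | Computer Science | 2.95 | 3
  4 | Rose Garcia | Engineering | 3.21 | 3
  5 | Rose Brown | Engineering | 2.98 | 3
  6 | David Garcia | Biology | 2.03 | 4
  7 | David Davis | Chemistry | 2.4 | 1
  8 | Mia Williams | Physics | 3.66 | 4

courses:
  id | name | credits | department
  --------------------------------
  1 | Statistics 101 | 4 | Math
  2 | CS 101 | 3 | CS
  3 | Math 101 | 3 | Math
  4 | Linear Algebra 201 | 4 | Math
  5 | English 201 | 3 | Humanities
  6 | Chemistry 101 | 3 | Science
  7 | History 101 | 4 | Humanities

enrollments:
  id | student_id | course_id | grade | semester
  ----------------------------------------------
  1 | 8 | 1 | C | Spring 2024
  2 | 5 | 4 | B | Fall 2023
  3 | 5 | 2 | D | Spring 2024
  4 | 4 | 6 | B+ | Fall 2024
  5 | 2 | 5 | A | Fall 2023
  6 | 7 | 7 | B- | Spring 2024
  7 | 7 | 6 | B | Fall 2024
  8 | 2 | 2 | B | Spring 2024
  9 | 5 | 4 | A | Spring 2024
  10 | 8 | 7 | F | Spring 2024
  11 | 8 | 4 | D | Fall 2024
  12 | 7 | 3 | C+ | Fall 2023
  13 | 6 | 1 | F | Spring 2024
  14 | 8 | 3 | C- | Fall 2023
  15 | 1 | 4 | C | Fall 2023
SELECT course_id, COUNT(*) AS enrollment_count FROM enrollments GROUP BY course_id

Execution result:
course_id | enrollment_count
1 | 2
2 | 2
3 | 2
4 | 4
5 | 1
6 | 2
7 | 2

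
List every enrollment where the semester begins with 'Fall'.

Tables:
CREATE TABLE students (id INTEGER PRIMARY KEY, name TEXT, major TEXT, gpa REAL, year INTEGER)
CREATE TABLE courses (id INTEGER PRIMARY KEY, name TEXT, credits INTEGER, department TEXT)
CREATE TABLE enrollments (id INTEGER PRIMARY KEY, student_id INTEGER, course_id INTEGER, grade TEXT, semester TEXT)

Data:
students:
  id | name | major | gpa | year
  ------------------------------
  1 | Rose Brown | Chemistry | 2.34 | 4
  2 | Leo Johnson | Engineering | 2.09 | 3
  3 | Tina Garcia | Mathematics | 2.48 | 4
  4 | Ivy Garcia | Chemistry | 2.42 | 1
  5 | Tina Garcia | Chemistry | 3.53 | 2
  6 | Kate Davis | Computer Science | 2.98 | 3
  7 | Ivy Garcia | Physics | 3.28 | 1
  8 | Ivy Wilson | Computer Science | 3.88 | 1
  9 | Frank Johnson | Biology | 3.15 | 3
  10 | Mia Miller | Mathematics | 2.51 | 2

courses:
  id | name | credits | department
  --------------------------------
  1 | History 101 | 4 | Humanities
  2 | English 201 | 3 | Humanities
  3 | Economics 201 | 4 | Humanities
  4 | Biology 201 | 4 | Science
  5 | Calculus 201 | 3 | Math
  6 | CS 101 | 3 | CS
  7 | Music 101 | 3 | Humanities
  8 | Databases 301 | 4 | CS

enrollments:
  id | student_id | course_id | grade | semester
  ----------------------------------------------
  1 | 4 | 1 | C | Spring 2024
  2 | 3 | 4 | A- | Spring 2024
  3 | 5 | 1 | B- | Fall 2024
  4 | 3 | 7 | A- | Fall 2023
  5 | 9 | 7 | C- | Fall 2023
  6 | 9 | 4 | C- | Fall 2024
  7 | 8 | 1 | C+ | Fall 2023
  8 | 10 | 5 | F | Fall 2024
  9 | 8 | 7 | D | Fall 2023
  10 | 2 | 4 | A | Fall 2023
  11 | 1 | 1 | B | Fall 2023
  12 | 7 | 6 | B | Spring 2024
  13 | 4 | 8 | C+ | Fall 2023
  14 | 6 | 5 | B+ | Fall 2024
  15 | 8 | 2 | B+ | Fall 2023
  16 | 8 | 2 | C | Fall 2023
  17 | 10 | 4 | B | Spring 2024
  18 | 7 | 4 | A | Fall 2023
SELECT id, semester FROM enrollments WHERE semester LIKE 'Fall%'

Execution result:
id | semester
3 | Fall 2024
4 | Fall 2023
5 | Fall 2023
6 | Fall 2024
7 | Fall 2023
8 | Fall 2024
9 | Fall 2023
10 | Fall 2023
11 | Fall 2023
13 | Fall 2023
14 | Fall 2024
15 | Fall 2023
16 | Fall 2023
18 | Fall 2023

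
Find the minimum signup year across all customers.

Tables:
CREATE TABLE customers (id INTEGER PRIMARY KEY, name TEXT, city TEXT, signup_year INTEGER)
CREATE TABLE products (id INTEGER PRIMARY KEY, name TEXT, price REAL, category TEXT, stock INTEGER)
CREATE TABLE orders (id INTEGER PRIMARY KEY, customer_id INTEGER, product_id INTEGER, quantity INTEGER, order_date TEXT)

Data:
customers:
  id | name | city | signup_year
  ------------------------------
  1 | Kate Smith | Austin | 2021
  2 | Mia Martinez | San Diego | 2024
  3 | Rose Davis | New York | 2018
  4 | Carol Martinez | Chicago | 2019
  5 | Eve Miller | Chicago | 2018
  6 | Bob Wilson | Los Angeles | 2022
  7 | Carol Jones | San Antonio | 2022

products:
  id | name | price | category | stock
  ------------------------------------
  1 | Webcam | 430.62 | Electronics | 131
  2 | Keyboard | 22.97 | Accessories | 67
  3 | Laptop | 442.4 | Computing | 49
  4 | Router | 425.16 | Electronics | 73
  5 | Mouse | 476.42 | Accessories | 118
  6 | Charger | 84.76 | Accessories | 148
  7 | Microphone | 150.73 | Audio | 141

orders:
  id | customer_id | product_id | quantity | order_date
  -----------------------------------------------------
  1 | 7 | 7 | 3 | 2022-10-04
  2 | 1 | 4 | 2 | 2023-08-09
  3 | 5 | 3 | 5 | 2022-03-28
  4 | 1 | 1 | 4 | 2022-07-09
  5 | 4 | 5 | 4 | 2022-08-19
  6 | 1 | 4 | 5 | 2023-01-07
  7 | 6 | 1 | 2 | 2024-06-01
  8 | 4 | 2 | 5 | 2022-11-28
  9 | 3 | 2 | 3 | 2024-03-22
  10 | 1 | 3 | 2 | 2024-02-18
SELECT MIN(signup_year) FROM customers

Execution result:
2018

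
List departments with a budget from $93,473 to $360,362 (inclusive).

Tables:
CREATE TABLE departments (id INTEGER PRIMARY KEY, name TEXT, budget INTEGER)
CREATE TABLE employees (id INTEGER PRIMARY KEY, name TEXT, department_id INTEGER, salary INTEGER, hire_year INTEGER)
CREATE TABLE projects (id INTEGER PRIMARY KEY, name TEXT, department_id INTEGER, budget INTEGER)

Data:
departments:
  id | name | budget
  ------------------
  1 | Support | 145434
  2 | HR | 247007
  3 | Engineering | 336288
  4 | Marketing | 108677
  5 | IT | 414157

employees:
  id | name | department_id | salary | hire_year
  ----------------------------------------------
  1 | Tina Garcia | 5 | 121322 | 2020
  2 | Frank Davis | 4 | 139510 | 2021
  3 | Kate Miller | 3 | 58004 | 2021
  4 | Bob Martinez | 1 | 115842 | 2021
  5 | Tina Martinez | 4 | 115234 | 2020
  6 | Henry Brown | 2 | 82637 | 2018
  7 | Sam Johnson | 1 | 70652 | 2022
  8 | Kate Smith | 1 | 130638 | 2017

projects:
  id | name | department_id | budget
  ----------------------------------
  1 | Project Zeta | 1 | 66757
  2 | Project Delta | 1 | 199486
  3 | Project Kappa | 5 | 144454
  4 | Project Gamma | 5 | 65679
SELECT name, budget FROM departments WHERE budget BETWEEN 93473 AND 360362

Execution result:
name | budget
Support | 145434
HR | 247007
Engineering | 336288
Marketing | 108677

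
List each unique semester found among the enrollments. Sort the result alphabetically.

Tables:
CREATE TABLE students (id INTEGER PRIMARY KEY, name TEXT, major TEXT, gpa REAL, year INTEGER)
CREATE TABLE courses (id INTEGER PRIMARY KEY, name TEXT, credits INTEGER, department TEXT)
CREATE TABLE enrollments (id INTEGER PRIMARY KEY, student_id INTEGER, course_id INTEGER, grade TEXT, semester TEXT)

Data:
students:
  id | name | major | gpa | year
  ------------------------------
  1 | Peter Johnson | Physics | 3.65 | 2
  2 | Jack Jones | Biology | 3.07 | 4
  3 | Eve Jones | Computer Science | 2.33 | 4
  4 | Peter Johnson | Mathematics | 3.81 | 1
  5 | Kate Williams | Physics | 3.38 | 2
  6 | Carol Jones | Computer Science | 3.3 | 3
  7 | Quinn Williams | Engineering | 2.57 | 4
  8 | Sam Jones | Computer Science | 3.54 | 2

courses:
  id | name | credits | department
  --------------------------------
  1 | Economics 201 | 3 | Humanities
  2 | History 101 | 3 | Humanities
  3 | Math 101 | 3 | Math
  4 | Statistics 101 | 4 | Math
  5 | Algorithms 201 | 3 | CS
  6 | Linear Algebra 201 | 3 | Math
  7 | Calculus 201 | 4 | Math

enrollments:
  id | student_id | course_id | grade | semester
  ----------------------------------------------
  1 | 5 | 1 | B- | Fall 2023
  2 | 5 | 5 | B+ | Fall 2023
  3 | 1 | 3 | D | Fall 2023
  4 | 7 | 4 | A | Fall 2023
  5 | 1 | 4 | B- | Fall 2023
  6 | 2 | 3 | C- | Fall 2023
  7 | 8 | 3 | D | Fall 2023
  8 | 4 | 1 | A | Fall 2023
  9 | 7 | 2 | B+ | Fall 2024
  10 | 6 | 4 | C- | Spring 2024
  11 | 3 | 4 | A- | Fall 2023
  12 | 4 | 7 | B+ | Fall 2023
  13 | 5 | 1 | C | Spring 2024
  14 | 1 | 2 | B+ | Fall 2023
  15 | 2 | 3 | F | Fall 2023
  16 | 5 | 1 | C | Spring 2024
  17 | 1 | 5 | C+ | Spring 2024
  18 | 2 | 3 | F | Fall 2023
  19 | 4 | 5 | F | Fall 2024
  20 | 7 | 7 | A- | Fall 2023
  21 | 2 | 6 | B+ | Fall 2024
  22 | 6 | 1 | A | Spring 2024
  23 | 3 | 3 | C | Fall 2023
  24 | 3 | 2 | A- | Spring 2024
SELECT DISTINCT semester FROM enrollments ORDER BY semester

Execution result:
semester
Fall 2023
Fall 2024
Spring 2024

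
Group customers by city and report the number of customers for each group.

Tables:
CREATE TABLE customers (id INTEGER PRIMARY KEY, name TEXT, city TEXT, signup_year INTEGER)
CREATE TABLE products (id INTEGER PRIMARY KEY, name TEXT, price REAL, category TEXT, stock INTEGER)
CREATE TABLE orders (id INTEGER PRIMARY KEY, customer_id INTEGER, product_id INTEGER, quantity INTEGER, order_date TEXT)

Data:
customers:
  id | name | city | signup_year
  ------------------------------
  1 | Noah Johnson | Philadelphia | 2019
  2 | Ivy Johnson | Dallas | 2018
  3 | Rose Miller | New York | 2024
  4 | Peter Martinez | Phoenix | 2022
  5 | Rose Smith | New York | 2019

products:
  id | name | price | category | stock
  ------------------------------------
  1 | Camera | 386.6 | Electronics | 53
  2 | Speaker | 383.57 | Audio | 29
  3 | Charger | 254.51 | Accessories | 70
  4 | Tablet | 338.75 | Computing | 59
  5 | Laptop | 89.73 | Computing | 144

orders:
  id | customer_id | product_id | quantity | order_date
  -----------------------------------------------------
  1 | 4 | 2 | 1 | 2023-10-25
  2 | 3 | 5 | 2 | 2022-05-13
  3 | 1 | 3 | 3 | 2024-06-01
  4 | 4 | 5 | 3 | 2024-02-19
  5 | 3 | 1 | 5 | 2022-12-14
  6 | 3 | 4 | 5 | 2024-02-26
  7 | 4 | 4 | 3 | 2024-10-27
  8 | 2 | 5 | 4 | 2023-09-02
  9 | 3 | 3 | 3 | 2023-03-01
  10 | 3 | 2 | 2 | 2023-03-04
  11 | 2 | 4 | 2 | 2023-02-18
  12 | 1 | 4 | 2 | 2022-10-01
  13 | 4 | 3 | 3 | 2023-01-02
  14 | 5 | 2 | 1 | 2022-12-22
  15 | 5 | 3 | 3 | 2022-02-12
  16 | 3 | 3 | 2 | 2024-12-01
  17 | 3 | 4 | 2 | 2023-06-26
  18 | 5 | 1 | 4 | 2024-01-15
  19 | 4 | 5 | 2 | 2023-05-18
SELECT city, COUNT(*) AS n FROM customers GROUP BY city

Execution result:
city | n
Dallas | 1
New York | 2
Philadelphia | 1
Phoenix | 1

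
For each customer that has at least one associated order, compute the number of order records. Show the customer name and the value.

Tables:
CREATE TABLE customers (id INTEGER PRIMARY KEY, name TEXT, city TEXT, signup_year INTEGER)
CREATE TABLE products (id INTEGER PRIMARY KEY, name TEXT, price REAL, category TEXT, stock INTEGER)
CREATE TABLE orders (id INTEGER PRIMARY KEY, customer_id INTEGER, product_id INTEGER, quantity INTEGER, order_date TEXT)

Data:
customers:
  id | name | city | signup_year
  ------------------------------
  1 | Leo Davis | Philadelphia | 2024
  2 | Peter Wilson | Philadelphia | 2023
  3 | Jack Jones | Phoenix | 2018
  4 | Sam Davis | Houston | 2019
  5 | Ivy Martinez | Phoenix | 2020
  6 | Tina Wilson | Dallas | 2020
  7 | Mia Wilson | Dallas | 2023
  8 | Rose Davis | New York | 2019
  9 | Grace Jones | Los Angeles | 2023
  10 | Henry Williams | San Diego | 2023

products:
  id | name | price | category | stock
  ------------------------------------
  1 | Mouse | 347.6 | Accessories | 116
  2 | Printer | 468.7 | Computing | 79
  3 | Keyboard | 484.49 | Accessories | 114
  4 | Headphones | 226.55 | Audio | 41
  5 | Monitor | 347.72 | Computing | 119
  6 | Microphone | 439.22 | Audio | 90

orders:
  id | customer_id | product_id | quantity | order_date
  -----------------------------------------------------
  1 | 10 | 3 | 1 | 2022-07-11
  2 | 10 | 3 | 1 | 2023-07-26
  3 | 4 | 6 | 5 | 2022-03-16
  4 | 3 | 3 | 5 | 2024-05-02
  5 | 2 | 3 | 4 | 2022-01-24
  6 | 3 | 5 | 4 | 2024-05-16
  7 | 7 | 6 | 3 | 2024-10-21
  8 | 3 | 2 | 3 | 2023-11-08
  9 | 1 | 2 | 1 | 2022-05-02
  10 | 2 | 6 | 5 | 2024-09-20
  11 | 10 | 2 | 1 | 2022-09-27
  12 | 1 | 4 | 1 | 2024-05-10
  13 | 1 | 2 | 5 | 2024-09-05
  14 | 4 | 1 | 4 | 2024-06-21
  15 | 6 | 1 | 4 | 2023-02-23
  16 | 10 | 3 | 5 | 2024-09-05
SELECT p.name, COUNT(*) AS n FROM orders c JOIN customers p ON c.customer_id = p.id GROUP BY p.id, p.name

Execution result:
name | n
Leo Davis | 3
Peter Wilson | 2
Jack Jones | 3
Sam Davis | 2
Tina Wilson | 1
Mia Wilson | 1
Henry Williams | 4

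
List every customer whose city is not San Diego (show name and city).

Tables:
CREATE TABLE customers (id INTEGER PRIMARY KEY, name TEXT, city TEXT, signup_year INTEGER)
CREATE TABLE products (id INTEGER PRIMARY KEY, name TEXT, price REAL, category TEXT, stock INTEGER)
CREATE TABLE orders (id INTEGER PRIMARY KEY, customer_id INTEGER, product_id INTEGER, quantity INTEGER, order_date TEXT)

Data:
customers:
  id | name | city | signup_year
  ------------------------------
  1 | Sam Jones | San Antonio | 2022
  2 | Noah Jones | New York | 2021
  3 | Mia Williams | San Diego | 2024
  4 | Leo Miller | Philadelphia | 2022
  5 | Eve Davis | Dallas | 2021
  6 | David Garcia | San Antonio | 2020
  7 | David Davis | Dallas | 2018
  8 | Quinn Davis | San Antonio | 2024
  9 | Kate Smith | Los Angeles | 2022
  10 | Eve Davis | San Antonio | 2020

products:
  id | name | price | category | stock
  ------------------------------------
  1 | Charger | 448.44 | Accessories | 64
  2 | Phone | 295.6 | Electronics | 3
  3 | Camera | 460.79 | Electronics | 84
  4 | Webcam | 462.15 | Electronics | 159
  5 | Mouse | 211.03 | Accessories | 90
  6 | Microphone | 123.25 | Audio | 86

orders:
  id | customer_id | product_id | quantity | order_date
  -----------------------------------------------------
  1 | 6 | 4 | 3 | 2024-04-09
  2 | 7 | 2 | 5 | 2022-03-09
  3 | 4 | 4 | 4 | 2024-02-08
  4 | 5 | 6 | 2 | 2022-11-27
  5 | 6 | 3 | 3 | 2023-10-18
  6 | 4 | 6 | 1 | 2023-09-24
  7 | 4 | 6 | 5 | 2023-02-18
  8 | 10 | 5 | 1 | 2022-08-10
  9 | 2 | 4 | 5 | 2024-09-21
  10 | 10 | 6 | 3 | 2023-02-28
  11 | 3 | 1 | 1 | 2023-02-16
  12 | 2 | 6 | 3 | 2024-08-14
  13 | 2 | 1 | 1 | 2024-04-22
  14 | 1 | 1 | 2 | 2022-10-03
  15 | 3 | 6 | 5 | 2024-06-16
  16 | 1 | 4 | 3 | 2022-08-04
SELECT name, city FROM customers WHERE city <> 'San Diego'

Execution result:
name | city
Sam Jones | San Antonio
Noah Jones | New York
Leo Miller | Philadelphia
Eve Davis | Dallas
David Garcia | San Antonio
David Davis | Dallas
Quinn Davis | San Antonio
Kate Smith | Los Angeles
Eve Davis | San Antonio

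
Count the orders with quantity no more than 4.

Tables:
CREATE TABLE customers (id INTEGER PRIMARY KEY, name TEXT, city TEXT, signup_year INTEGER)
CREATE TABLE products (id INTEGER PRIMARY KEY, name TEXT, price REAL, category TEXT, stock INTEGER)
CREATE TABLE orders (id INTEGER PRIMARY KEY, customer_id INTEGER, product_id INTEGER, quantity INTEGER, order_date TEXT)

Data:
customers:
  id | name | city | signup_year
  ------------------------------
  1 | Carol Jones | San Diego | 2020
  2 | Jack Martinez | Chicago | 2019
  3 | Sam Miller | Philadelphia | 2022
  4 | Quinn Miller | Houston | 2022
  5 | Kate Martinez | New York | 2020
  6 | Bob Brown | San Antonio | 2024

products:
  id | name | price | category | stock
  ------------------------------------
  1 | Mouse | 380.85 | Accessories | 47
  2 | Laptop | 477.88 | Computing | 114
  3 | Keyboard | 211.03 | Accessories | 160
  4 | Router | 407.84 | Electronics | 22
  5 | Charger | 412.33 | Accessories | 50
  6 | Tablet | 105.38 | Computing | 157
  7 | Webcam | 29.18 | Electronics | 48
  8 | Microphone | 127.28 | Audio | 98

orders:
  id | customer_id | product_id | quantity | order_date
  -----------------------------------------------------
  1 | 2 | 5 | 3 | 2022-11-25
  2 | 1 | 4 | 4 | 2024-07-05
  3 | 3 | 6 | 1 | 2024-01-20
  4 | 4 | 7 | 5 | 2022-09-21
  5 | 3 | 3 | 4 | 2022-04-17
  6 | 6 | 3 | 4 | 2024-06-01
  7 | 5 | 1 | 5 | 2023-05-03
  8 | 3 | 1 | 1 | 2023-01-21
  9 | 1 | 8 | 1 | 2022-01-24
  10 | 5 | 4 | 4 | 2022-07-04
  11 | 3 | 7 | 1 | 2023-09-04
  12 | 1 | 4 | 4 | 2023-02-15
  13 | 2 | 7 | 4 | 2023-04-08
SELECT COUNT(*) FROM orders WHERE quantity <= 4

Execution result:
11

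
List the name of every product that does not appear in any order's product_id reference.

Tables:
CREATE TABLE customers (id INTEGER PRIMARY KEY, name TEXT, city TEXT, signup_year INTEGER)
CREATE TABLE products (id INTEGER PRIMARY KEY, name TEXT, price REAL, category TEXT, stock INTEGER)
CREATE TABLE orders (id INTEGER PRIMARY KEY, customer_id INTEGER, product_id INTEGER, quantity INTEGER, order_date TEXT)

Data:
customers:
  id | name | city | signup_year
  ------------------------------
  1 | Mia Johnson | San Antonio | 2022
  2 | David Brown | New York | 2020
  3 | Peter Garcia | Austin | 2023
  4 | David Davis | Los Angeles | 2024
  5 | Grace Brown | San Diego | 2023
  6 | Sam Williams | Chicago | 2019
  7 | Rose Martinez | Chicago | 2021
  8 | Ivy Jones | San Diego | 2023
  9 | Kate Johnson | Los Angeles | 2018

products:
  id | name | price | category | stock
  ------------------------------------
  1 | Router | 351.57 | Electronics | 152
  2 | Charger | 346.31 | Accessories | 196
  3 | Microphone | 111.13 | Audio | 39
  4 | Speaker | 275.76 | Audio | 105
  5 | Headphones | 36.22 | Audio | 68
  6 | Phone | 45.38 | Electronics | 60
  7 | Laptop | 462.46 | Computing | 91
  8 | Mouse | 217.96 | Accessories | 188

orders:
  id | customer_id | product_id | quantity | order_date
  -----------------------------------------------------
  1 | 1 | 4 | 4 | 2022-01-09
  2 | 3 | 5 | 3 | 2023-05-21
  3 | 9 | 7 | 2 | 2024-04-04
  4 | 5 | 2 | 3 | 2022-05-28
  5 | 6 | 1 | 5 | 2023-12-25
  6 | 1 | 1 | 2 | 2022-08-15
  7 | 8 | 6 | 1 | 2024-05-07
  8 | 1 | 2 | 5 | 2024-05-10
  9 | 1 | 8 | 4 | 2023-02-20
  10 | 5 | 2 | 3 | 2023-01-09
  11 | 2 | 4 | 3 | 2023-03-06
SELECT p.name FROM products p LEFT JOIN orders c ON c.product_id = p.id WHERE c.id IS NULL

Execution result:
Microphone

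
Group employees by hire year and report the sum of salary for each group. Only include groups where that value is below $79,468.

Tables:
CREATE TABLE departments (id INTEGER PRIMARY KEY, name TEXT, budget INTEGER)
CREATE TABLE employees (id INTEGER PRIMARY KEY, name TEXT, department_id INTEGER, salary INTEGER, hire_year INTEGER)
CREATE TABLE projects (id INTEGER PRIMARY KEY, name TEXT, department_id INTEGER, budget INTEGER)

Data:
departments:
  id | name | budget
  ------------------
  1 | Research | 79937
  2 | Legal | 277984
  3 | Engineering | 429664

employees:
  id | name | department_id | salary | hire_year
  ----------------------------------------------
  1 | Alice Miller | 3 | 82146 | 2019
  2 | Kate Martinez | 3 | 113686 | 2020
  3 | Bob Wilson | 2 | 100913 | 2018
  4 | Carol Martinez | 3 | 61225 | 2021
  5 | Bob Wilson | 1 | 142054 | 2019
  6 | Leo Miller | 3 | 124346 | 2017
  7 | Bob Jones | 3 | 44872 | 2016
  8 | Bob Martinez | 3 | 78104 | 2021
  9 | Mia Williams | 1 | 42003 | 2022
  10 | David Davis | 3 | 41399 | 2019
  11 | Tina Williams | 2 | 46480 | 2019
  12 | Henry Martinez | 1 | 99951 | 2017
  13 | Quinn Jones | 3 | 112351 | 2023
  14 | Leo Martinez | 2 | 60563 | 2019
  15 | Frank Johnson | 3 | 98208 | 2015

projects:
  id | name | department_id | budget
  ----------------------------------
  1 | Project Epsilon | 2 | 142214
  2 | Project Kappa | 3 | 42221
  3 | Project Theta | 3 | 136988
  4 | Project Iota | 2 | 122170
SELECT hire_year, SUM(salary) AS sum_salary FROM employees GROUP BY hire_year HAVING SUM(salary) < 79468

Execution result:
hire_year | sum_salary
2016 | 44872
2022 | 42003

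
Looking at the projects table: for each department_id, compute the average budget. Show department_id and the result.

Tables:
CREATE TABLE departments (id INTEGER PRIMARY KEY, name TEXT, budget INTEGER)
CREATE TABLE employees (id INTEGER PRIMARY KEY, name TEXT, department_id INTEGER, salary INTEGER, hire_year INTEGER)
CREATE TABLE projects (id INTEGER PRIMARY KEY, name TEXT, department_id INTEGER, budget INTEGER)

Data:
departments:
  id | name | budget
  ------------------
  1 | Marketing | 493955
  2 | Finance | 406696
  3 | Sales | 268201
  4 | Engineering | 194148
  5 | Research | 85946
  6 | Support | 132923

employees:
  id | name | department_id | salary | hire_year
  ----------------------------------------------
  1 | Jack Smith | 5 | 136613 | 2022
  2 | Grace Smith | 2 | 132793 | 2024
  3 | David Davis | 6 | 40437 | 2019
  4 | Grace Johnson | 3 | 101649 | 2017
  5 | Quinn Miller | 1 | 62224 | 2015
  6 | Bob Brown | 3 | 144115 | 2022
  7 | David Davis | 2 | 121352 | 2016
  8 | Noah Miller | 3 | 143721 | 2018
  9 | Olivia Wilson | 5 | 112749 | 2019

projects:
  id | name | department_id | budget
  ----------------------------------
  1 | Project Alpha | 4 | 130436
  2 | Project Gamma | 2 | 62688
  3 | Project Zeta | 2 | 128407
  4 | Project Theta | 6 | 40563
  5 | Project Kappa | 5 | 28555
SELECT department_id, AVG(budget) AS avg_budget FROM projects GROUP BY department_id

Execution result:
department_id | avg_budget
2 | 95547.50
4 | 130436.00
5 | 28555.00
6 | 40563.00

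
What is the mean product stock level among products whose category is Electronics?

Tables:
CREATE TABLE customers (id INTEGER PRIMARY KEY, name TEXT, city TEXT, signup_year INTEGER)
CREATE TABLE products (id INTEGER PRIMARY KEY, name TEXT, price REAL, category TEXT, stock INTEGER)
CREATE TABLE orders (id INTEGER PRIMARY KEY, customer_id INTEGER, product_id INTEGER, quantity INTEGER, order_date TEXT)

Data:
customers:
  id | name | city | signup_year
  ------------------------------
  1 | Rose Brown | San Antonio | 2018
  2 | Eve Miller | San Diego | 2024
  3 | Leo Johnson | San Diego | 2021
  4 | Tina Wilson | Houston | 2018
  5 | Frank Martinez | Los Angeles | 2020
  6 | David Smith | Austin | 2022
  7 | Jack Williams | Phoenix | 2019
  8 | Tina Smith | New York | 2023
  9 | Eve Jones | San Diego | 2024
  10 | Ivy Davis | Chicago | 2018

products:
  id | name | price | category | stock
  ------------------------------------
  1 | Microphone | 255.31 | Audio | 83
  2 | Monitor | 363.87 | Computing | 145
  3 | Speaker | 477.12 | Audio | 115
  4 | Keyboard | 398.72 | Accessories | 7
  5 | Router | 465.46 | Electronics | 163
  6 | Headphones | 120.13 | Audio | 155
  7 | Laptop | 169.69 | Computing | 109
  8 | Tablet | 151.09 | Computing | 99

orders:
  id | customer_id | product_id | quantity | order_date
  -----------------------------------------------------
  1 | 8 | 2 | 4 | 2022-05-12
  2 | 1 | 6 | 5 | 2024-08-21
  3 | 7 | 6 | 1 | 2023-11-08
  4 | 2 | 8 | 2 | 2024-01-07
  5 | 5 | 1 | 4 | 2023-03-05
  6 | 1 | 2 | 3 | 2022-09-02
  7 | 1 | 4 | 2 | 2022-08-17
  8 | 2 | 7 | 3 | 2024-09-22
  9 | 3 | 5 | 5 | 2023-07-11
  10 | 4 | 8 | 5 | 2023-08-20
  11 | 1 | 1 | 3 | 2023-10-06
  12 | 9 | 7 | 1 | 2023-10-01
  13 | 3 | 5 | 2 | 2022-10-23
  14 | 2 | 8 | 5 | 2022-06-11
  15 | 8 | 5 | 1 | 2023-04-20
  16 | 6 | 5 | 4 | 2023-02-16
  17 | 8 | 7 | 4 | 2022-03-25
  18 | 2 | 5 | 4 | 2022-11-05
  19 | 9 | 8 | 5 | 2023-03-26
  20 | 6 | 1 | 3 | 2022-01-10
SELECT AVG(stock) FROM products WHERE category = 'Electronics'

Execution result:
163.00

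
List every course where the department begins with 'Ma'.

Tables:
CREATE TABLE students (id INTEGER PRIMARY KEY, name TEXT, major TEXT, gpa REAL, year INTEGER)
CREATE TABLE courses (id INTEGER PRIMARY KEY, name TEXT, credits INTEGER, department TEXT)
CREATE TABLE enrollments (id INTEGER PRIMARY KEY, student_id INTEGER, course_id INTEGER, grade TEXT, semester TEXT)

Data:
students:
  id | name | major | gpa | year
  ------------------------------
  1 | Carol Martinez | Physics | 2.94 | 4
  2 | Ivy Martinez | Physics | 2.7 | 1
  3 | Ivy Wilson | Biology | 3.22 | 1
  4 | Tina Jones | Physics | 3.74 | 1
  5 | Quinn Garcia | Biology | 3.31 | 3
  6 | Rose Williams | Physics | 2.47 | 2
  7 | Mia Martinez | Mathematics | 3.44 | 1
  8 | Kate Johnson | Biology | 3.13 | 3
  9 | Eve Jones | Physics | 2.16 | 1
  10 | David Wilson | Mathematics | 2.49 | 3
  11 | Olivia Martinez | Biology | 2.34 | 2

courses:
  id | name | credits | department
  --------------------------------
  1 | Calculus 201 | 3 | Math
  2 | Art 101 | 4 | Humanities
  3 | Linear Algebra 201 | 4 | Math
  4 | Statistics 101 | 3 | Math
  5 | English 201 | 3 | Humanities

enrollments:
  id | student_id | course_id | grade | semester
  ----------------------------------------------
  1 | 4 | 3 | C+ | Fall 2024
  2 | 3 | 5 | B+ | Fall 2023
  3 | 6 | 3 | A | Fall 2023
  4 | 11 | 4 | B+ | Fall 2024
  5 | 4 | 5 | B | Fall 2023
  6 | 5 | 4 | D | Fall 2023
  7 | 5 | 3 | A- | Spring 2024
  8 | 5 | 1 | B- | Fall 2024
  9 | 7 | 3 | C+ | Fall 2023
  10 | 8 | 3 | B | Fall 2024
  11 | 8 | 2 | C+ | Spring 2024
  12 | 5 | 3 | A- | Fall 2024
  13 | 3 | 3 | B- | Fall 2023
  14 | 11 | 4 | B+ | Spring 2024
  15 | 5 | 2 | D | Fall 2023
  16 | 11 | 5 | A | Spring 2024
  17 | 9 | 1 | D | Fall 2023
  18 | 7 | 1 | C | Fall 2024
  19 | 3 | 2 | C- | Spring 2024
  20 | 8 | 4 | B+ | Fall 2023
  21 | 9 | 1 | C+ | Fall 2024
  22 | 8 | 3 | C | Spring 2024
SELECT name, department FROM courses WHERE department LIKE 'Ma%'

Execution result:
name | department
Calculus 201 | Math
Linear Algebra 201 | Math
Statistics 101 | Math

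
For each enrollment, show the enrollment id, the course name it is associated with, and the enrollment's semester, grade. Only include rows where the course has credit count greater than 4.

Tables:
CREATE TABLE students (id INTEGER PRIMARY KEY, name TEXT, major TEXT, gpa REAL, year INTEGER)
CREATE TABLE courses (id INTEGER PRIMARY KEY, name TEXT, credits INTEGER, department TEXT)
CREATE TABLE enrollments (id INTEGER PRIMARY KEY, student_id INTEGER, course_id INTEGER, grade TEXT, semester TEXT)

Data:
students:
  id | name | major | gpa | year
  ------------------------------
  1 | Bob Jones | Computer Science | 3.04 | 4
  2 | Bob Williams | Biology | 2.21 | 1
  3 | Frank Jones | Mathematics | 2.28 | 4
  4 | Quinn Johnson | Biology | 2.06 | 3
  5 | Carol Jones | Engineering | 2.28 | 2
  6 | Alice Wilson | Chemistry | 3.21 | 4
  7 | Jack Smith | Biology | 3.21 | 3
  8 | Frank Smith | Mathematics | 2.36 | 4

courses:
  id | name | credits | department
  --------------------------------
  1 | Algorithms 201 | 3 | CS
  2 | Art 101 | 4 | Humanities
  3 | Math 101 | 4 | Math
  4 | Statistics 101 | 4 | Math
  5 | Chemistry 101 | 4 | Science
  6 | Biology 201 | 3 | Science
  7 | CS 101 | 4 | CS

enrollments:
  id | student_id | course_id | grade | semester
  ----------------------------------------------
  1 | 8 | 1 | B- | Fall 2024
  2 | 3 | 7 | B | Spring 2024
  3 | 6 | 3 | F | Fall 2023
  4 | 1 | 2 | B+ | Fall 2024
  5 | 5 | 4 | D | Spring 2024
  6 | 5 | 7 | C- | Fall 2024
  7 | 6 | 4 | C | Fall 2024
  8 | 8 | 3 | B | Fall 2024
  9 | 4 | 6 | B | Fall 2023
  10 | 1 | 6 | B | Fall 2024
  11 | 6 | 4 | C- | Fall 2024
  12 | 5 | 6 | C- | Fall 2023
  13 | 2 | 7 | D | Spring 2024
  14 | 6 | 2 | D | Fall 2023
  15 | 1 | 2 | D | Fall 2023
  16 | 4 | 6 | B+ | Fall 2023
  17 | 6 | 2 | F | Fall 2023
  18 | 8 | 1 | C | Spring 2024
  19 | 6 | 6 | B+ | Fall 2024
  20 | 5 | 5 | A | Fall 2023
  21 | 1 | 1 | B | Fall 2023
SELECT c.id, p.name AS course, c.semester, c.grade FROM enrollments c JOIN courses p ON c.course_id = p.id WHERE p.credits > 4

Execution result:
(no rows)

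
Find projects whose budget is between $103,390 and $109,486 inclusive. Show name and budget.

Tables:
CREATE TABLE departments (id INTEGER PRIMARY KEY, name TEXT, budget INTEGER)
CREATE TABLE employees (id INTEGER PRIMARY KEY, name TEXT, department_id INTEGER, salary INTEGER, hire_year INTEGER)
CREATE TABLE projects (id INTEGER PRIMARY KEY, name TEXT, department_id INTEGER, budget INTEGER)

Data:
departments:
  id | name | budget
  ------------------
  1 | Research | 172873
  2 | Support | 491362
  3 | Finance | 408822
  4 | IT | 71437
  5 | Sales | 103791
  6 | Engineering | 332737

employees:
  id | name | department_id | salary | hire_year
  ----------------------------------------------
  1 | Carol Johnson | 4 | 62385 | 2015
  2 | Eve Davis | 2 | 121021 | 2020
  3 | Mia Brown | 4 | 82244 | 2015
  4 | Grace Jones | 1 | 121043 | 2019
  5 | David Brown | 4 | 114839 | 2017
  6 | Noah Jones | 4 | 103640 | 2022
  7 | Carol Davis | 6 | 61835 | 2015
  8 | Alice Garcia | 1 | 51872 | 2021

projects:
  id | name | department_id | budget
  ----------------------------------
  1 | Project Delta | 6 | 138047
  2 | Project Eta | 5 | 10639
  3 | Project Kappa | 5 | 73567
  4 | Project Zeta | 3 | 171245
SELECT name, budget FROM projects WHERE budget BETWEEN 103390 AND 109486

Execution result:
(no rows)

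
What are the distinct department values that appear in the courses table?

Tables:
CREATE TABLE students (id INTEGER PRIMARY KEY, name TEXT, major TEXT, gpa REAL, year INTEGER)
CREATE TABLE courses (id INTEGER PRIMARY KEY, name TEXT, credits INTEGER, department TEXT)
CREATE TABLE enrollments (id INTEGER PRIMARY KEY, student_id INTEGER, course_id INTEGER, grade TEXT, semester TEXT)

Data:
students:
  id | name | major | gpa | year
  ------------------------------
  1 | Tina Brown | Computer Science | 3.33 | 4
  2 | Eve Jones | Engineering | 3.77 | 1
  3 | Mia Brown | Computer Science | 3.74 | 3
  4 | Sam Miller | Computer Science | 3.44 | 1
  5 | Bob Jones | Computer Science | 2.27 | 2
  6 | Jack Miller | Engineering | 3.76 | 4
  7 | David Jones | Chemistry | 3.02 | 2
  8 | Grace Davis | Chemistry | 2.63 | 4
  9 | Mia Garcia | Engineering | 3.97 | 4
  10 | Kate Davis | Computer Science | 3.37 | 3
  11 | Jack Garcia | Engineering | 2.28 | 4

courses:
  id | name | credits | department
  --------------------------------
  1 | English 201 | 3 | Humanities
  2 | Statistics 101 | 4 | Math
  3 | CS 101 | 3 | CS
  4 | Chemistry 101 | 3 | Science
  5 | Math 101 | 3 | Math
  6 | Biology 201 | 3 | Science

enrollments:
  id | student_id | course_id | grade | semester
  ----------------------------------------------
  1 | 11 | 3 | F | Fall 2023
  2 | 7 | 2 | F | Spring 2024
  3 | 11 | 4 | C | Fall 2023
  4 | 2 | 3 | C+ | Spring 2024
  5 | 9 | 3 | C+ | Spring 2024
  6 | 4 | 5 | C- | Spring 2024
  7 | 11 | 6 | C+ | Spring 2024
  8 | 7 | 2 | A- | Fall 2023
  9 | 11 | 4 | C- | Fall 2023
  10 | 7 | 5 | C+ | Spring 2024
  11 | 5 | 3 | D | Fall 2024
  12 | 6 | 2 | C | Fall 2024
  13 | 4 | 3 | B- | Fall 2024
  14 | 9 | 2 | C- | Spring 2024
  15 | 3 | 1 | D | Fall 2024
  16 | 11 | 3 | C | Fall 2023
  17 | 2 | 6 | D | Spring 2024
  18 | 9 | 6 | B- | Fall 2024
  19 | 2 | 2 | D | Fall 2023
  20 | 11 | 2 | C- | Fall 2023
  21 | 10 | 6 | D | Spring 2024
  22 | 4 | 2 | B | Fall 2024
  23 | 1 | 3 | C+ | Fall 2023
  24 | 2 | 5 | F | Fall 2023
SELECT DISTINCT department FROM courses

Execution result:
department
Humanities
Math
CS
Science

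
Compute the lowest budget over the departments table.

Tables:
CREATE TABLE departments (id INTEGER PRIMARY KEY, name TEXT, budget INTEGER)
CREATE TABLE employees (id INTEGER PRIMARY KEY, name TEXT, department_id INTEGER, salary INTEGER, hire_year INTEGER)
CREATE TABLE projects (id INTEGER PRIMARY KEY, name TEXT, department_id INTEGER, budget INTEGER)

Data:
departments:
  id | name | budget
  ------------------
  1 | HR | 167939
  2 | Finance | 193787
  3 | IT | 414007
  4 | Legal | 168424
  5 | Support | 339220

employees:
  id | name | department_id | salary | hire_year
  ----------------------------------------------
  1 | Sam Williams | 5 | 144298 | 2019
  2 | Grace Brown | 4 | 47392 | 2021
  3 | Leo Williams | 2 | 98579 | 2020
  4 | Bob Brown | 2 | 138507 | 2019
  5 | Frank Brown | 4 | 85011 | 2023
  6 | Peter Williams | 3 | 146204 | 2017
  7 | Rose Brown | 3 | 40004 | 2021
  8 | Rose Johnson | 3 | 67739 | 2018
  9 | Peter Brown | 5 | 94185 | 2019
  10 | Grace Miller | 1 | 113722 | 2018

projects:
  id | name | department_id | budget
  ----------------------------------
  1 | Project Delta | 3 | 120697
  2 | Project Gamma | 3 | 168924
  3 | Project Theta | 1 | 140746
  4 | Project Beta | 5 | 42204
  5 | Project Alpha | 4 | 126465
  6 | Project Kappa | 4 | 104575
SELECT MIN(budget) FROM departments

Execution result:
167939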